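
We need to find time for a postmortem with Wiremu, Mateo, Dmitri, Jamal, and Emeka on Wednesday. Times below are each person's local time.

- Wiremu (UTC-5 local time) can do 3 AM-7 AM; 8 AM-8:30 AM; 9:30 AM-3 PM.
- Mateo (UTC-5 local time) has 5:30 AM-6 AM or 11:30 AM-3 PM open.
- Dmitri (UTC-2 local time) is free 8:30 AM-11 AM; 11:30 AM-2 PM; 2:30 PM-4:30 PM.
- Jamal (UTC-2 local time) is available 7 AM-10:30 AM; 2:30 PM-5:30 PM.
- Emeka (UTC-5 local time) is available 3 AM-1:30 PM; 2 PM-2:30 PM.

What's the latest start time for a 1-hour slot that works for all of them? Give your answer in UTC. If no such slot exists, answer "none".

Wiremu in UTC: 08:00-12:00, 13:00-13:30, 14:30-20:00 (add 5h to convert from UTC-5).
Mateo in UTC: 10:30-11:00, 16:30-20:00 (add 5h to convert from UTC-5).
Dmitri in UTC: 10:30-13:00, 13:30-16:00, 16:30-18:30 (add 2h to convert from UTC-2).
Jamal in UTC: 09:00-12:30, 16:30-19:30 (add 2h to convert from UTC-2).
Emeka in UTC: 08:00-18:30, 19:00-19:30 (add 5h to convert from UTC-5).
Wiremu ∩ Mateo: 10:30-11:00, 16:30-20:00.
Wiremu ∩ Mateo ∩ Dmitri: 10:30-11:00, 16:30-18:30.
Wiremu ∩ Mateo ∩ Dmitri ∩ Jamal: 10:30-11:00, 16:30-18:30.
Wiremu ∩ Mateo ∩ Dmitri ∩ Jamal ∩ Emeka: 10:30-11:00, 16:30-18:30.
So the common availability across everyone is 10:30-11:00, 16:30-18:30.
The last common window of at least 60 minutes is 16:30-18:30; a 60-minute meeting can start as late as 17:30 and still end by 18:30.

17:30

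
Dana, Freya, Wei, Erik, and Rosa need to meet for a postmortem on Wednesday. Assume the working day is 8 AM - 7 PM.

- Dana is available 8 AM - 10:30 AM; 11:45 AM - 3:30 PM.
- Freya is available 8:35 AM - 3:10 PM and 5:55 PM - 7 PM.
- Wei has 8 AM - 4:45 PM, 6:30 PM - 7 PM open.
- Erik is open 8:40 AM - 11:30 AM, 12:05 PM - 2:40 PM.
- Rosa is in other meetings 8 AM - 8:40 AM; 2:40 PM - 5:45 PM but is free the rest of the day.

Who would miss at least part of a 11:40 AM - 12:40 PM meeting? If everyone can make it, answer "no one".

Dana, Erik

Dana free: 08:00-10:30, 11:45-15:30.
Freya free: 08:35-15:10, 17:55-19:00.
Wei free: 08:00-16:45, 18:30-19:00.
Erik free: 08:40-11:30, 12:05-14:40.
Rosa free: 08:40-14:40, 17:45-19:00 (invert busy blocks within the working day).
Dana: not fully free for 11:40-12:40. Freya: free for 11:40-12:40. Wei: free for 11:40-12:40. Erik: not fully free for 11:40-12:40. Rosa: free for 11:40-12:40.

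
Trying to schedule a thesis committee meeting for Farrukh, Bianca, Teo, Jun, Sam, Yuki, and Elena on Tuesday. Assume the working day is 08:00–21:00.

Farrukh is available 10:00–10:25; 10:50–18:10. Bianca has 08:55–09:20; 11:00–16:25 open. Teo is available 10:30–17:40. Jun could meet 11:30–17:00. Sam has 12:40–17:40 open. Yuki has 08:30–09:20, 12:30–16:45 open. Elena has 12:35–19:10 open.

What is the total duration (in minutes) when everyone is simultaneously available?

225

Farrukh ∩ Bianca: 11:00-16:25.
Farrukh ∩ Bianca ∩ Teo: 11:00-16:25.
Farrukh ∩ Bianca ∩ Teo ∩ Jun: 11:30-16:25.
Farrukh ∩ Bianca ∩ Teo ∩ Jun ∩ Sam: 12:40-16:25.
Farrukh ∩ Bianca ∩ Teo ∩ Jun ∩ Sam ∩ Yuki: 12:40-16:25.
Farrukh ∩ Bianca ∩ Teo ∩ Jun ∩ Sam ∩ Yuki ∩ Elena: 12:40-16:25.
That's a single block of 225 minutes.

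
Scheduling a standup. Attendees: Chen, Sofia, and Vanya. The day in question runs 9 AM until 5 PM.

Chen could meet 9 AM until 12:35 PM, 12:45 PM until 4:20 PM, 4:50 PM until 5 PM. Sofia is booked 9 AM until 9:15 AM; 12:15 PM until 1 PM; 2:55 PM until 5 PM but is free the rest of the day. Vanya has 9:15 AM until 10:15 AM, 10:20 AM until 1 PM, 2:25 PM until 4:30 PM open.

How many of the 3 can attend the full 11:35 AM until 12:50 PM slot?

1

Chen free: 09:00-12:35, 12:45-16:20, 16:50-17:00.
Sofia free: 09:15-12:15, 13:00-14:55 (invert busy blocks within the working day).
Vanya free: 09:15-10:15, 10:20-13:00, 14:25-16:30.
Vanya can make the full 11:35-12:50 slot — that's 1.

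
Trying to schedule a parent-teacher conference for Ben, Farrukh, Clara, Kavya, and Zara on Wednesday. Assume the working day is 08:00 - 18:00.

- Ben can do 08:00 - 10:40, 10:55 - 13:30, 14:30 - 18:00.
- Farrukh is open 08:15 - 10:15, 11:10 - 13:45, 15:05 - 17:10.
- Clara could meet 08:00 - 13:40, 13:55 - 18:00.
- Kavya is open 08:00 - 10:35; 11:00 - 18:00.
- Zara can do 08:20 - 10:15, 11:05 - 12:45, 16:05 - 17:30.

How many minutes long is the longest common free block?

115

Ben ∩ Farrukh: 08:15-10:15, 11:10-13:30, 15:05-17:10.
Ben ∩ Farrukh ∩ Clara: 08:15-10:15, 11:10-13:30, 15:05-17:10.
Ben ∩ Farrukh ∩ Clara ∩ Kavya: 08:15-10:15, 11:10-13:30, 15:05-17:10.
Ben ∩ Farrukh ∩ Clara ∩ Kavya ∩ Zara: 08:20-10:15, 11:10-12:45, 16:05-17:10.
So the common availability across everyone is 08:20-10:15, 11:10-12:45, 16:05-17:10.
The longest is 08:20-10:15 at 115 minutes.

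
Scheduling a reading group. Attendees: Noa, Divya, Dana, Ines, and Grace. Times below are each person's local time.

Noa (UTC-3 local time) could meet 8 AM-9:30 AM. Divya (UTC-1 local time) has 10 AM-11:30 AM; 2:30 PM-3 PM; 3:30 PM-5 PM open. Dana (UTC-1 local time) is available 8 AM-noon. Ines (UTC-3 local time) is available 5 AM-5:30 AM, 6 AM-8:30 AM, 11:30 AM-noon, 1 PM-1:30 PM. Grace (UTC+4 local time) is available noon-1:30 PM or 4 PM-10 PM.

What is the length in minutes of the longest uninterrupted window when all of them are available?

Noa in UTC: 11:00-12:30 (add 3h to convert from UTC-3).
Divya in UTC: 11:00-12:30, 15:30-16:00, 16:30-18:00 (add 1h to convert from UTC-1).
Dana in UTC: 09:00-13:00 (add 1h to convert from UTC-1).
Ines in UTC: 08:00-08:30, 09:00-11:30, 14:30-15:00, 16:00-16:30 (add 3h to convert from UTC-3).
Grace in UTC: 08:00-09:30, 12:00-18:00 (subtract 4h to convert from UTC+4).
Noa ∩ Divya: 11:00-12:30.
Noa ∩ Divya ∩ Dana: 11:00-12:30.
Noa ∩ Divya ∩ Dana ∩ Ines: 11:00-11:30.
Noa ∩ Divya ∩ Dana ∩ Ines ∩ Grace: ∅.
There is no time when everyone is free.
No common window exists, so the longest block is 0 minutes.

0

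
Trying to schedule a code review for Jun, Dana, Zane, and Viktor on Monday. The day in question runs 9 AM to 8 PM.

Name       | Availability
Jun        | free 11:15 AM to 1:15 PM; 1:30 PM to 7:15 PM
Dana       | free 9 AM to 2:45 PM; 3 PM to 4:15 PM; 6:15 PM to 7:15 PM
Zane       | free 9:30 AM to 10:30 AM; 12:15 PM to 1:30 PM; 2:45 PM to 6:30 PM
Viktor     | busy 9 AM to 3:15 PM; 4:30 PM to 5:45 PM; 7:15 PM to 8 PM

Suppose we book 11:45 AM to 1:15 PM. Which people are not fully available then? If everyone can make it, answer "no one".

Viktor, Zane

Jun free: 11:15-13:15, 13:30-19:15.
Dana free: 09:00-14:45, 15:00-16:15, 18:15-19:15.
Zane free: 09:30-10:30, 12:15-13:30, 14:45-18:30.
Viktor free: 15:15-16:30, 17:45-19:15 (invert busy blocks within the working day).
Jun: free for 11:45-13:15. Dana: free for 11:45-13:15. Zane: not fully free for 11:45-13:15. Viktor: not fully free for 11:45-13:15.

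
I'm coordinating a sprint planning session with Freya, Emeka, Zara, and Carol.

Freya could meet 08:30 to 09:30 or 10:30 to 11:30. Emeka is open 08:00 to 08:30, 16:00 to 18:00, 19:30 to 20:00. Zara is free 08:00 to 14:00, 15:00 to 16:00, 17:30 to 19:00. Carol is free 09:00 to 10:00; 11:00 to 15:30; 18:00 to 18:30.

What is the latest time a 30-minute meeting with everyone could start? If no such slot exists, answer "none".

Freya ∩ Emeka: ∅.
Freya ∩ Emeka ∩ Zara: ∅.
Freya ∩ Emeka ∩ Zara ∩ Carol: ∅.
There is no time when everyone is free.
No common window is at least 30 minutes long.

none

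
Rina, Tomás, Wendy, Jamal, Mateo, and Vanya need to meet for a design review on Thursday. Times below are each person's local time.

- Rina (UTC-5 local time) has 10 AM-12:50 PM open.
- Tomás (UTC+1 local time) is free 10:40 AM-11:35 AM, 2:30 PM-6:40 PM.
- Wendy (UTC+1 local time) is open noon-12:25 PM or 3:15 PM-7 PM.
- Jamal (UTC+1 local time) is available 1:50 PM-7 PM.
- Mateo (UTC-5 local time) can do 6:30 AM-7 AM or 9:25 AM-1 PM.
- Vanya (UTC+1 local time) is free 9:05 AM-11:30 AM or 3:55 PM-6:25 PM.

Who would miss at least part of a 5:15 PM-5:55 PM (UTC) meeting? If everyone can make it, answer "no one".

Rina in UTC: 15:00-17:50 (add 5h to convert from UTC-5).
Tomás in UTC: 09:40-10:35, 13:30-17:40 (subtract 1h to convert from UTC+1).
Wendy in UTC: 11:00-11:25, 14:15-18:00 (subtract 1h to convert from UTC+1).
Jamal in UTC: 12:50-18:00 (subtract 1h to convert from UTC+1).
Mateo in UTC: 11:30-12:00, 14:25-18:00 (add 5h to convert from UTC-5).
Vanya in UTC: 08:05-10:30, 14:55-17:25 (subtract 1h to convert from UTC+1).
Rina: not fully free for 17:15-17:55. Tomás: not fully free for 17:15-17:55. Wendy: free for 17:15-17:55. Jamal: free for 17:15-17:55. Mateo: free for 17:15-17:55. Vanya: not fully free for 17:15-17:55.

Rina, Tomás, Vanya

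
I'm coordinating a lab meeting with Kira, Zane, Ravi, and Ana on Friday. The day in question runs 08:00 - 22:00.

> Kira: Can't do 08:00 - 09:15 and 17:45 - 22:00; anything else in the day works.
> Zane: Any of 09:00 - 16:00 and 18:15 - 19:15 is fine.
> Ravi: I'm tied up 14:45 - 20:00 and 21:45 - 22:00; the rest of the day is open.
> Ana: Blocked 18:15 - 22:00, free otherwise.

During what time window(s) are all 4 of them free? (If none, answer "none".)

09:15-14:45

Kira free: 09:15-17:45 (invert busy blocks within the working day).
Zane free: 09:00-16:00, 18:15-19:15.
Ravi free: 08:00-14:45, 20:00-21:45 (invert busy blocks within the working day).
Ana free: 08:00-18:15 (invert busy blocks within the working day).
Kira ∩ Zane: 09:15-16:00.
Kira ∩ Zane ∩ Ravi: 09:15-14:45.
Kira ∩ Zane ∩ Ravi ∩ Ana: 09:15-14:45.
Those are the intersection windows.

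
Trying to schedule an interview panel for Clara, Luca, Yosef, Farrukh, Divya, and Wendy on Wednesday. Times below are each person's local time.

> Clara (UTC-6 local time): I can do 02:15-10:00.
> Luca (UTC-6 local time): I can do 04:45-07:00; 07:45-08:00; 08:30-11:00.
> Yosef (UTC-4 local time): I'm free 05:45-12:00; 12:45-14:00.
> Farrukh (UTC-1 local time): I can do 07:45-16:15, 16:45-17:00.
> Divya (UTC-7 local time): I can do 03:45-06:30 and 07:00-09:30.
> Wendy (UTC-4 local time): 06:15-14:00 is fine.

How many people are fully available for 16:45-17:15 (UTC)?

Clara in UTC: 08:15-16:00 (add 6h to convert from UTC-6).
Luca in UTC: 10:45-13:00, 13:45-14:00, 14:30-17:00 (add 6h to convert from UTC-6).
Yosef in UTC: 09:45-16:00, 16:45-18:00 (add 4h to convert from UTC-4).
Farrukh in UTC: 08:45-17:15, 17:45-18:00 (add 1h to convert from UTC-1).
Divya in UTC: 10:45-13:30, 14:00-16:30 (add 7h to convert from UTC-7).
Wendy in UTC: 10:15-18:00 (add 4h to convert from UTC-4).
Yosef, Farrukh, and Wendy can make the full 16:45-17:15 slot — that's 3.

3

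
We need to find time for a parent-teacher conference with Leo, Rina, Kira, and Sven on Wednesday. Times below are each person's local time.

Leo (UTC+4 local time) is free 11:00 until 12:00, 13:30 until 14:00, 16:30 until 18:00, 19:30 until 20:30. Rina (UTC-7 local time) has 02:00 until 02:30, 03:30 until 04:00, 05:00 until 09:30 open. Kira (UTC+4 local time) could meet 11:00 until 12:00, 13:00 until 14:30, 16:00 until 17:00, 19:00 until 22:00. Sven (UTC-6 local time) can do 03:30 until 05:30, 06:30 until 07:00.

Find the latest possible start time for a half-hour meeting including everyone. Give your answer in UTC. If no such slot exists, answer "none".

12:30

Leo in UTC: 07:00-08:00, 09:30-10:00, 12:30-14:00, 15:30-16:30 (subtract 4h to convert from UTC+4).
Rina in UTC: 09:00-09:30, 10:30-11:00, 12:00-16:30 (add 7h to convert from UTC-7).
Kira in UTC: 07:00-08:00, 09:00-10:30, 12:00-13:00, 15:00-18:00 (subtract 4h to convert from UTC+4).
Sven in UTC: 09:30-11:30, 12:30-13:00 (add 6h to convert from UTC-6).
Leo ∩ Rina: 12:30-14:00, 15:30-16:30.
Leo ∩ Rina ∩ Kira: 12:30-13:00, 15:30-16:30.
Leo ∩ Rina ∩ Kira ∩ Sven: 12:30-13:00.
Those are the intersection windows.
The last common window of at least 30 minutes is 12:30-13:00; a 30-minute meeting can start as late as 12:30 and still end by 13:00.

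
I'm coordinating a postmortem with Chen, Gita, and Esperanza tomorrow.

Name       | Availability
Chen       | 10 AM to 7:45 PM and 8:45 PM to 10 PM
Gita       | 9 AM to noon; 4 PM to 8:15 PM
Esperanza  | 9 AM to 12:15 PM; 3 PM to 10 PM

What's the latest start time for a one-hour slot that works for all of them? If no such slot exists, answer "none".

18:45

Chen ∩ Gita: 10:00-12:00, 16:00-19:45.
Chen ∩ Gita ∩ Esperanza: 10:00-12:00, 16:00-19:45.
So the common availability across everyone is 10:00-12:00, 16:00-19:45.
The last common window of at least 60 minutes is 16:00-19:45; a 60-minute meeting can start as late as 18:45 and still end by 19:45.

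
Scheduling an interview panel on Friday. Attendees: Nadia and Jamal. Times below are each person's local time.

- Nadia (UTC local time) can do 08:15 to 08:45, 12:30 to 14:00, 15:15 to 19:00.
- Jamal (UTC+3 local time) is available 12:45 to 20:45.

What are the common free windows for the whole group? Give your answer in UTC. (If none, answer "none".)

12:30-14:00, 15:15-17:45

Nadia in UTC: 08:15-08:45, 12:30-14:00, 15:15-19:00.
Jamal in UTC: 09:45-17:45 (subtract 3h to convert from UTC+3).
Nadia ∩ Jamal: 12:30-14:00, 15:15-17:45.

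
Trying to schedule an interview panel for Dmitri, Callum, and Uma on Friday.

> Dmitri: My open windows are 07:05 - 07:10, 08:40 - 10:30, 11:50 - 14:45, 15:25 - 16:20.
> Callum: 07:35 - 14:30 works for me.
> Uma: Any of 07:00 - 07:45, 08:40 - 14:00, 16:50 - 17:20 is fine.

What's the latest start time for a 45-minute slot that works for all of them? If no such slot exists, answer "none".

13:15

Dmitri ∩ Callum: 08:40-10:30, 11:50-14:30.
Dmitri ∩ Callum ∩ Uma: 08:40-10:30, 11:50-14:00.
So the common availability across everyone is 08:40-10:30, 11:50-14:00.
The last common window of at least 45 minutes is 11:50-14:00; a 45-minute meeting can start as late as 13:15 and still end by 14:00.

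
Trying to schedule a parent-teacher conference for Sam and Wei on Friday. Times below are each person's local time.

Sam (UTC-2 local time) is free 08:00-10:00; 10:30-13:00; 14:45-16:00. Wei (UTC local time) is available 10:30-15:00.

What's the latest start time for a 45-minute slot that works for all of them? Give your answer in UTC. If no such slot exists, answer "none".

14:15

Sam in UTC: 10:00-12:00, 12:30-15:00, 16:45-18:00 (add 2h to convert from UTC-2).
Wei in UTC: 10:30-15:00.
Sam ∩ Wei: 10:30-12:00, 12:30-15:00.
The last common window of at least 45 minutes is 12:30-15:00; a 45-minute meeting can start as late as 14:15 and still end by 15:00.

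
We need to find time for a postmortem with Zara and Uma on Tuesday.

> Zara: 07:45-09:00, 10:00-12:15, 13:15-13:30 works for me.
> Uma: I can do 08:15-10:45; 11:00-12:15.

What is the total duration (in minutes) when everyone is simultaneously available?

165

Zara ∩ Uma: 08:15-09:00, 10:00-10:45, 11:00-12:15.
So the common availability across everyone is 08:15-09:00, 10:00-10:45, 11:00-12:15.
Summing the common windows: 45 + 45 + 75 = 165 minutes.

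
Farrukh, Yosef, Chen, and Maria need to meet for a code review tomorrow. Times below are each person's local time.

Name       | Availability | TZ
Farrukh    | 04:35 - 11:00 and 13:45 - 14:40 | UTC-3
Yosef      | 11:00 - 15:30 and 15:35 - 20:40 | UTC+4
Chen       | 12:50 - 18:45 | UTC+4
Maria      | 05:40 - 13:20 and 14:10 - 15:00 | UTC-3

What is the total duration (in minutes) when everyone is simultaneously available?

305

Farrukh in UTC: 07:35-14:00, 16:45-17:40 (add 3h to convert from UTC-3).
Yosef in UTC: 07:00-11:30, 11:35-16:40 (subtract 4h to convert from UTC+4).
Chen in UTC: 08:50-14:45 (subtract 4h to convert from UTC+4).
Maria in UTC: 08:40-16:20, 17:10-18:00 (add 3h to convert from UTC-3).
Farrukh ∩ Yosef: 07:35-11:30, 11:35-14:00.
Farrukh ∩ Yosef ∩ Chen: 08:50-11:30, 11:35-14:00.
Farrukh ∩ Yosef ∩ Chen ∩ Maria: 08:50-11:30, 11:35-14:00.
Summing the common windows: 160 + 145 = 305 minutes.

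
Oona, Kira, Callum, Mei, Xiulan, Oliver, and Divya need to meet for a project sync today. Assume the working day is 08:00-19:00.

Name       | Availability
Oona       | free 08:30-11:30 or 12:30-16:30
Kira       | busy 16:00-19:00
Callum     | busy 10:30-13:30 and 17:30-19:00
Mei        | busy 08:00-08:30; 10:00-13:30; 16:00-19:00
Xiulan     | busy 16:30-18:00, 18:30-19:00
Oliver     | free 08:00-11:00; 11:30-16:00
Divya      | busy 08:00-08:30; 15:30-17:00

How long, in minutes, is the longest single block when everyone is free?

120

Oona free: 08:30-11:30, 12:30-16:30.
Kira free: 08:00-16:00 (invert busy blocks within the working day).
Callum free: 08:00-10:30, 13:30-17:30 (invert busy blocks within the working day).
Mei free: 08:30-10:00, 13:30-16:00 (invert busy blocks within the working day).
Xiulan free: 08:00-16:30, 18:00-18:30 (invert busy blocks within the working day).
Oliver free: 08:00-11:00, 11:30-16:00.
Divya free: 08:30-15:30, 17:00-19:00 (invert busy blocks within the working day).
Oona ∩ Kira: 08:30-11:30, 12:30-16:00.
Oona ∩ Kira ∩ Callum: 08:30-10:30, 13:30-16:00.
Oona ∩ Kira ∩ Callum ∩ Mei: 08:30-10:00, 13:30-16:00.
Oona ∩ Kira ∩ Callum ∩ Mei ∩ Xiulan: 08:30-10:00, 13:30-16:00.
Oona ∩ Kira ∩ Callum ∩ Mei ∩ Xiulan ∩ Oliver: 08:30-10:00, 13:30-16:00.
Oona ∩ Kira ∩ Callum ∩ Mei ∩ Xiulan ∩ Oliver ∩ Divya: 08:30-10:00, 13:30-15:30.
Those are the intersection windows.
The longest is 13:30-15:30 at 120 minutes.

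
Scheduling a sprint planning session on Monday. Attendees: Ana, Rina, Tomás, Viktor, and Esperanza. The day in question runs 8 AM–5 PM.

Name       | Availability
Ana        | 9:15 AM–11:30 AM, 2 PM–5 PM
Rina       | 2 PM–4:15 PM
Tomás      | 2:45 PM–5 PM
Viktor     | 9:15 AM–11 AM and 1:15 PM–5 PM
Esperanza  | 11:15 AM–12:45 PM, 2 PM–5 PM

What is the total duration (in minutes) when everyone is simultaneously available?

90

Ana ∩ Rina: 14:00-16:15.
Ana ∩ Rina ∩ Tomás: 14:45-16:15.
Ana ∩ Rina ∩ Tomás ∩ Viktor: 14:45-16:15.
Ana ∩ Rina ∩ Tomás ∩ Viktor ∩ Esperanza: 14:45-16:15.
That's a single block of 90 minutes.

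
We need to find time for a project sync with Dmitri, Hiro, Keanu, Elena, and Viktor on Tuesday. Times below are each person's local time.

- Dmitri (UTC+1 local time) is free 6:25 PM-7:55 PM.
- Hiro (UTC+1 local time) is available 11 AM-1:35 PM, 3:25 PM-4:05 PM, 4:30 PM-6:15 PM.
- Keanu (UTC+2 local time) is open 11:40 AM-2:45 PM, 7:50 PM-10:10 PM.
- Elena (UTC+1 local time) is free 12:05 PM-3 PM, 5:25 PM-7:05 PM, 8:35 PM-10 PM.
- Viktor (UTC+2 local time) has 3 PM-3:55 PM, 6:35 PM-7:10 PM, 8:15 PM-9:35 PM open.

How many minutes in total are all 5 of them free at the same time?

Dmitri in UTC: 17:25-18:55 (subtract 1h to convert from UTC+1).
Hiro in UTC: 10:00-12:35, 14:25-15:05, 15:30-17:15 (subtract 1h to convert from UTC+1).
Keanu in UTC: 09:40-12:45, 17:50-20:10 (subtract 2h to convert from UTC+2).
Elena in UTC: 11:05-14:00, 16:25-18:05, 19:35-21:00 (subtract 1h to convert from UTC+1).
Viktor in UTC: 13:00-13:55, 16:35-17:10, 18:15-19:35 (subtract 2h to convert from UTC+2).
Dmitri ∩ Hiro: ∅.
Dmitri ∩ Hiro ∩ Keanu: ∅.
Dmitri ∩ Hiro ∩ Keanu ∩ Elena: ∅.
Dmitri ∩ Hiro ∩ Keanu ∩ Elena ∩ Viktor: ∅.
There is no time when everyone is free.
There is no common window, so the total is 0 minutes.

0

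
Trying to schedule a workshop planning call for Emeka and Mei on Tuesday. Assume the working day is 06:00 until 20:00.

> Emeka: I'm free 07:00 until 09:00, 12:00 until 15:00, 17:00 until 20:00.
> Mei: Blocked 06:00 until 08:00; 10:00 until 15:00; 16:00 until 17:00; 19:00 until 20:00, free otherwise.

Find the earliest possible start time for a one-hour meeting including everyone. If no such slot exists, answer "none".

08:00

Emeka free: 07:00-09:00, 12:00-15:00, 17:00-20:00.
Mei free: 08:00-10:00, 15:00-16:00, 17:00-19:00 (invert busy blocks within the working day).
Emeka ∩ Mei: 08:00-09:00, 17:00-19:00.
Those are the intersection windows.
The first common window of at least 60 minutes is 08:00-09:00, so the earliest start is 08:00.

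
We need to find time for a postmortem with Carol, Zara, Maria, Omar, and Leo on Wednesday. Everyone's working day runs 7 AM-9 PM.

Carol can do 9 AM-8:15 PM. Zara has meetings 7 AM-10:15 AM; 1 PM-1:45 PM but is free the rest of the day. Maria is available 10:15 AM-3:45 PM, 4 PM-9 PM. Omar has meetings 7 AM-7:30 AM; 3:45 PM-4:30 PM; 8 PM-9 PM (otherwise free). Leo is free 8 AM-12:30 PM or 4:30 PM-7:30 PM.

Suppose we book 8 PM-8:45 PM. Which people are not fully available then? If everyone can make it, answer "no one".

Carol free: 09:00-20:15.
Zara free: 10:15-13:00, 13:45-21:00 (invert busy blocks within the working day).
Maria free: 10:15-15:45, 16:00-21:00.
Omar free: 07:30-15:45, 16:30-20:00 (invert busy blocks within the working day).
Leo free: 08:00-12:30, 16:30-19:30.
Carol: not fully free for 20:00-20:45. Zara: free for 20:00-20:45. Maria: free for 20:00-20:45. Omar: not fully free for 20:00-20:45. Leo: not fully free for 20:00-20:45.

Carol, Leo, Omar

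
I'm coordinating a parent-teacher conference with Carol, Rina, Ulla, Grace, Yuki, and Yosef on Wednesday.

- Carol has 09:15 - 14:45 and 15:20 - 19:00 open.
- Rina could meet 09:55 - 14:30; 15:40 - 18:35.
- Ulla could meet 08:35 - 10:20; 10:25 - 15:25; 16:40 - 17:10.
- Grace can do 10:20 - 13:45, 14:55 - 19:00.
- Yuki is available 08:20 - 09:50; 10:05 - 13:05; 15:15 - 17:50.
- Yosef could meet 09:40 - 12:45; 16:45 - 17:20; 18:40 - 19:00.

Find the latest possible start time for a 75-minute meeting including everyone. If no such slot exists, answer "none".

Carol ∩ Rina: 09:55-14:30, 15:40-18:35.
Carol ∩ Rina ∩ Ulla: 09:55-10:20, 10:25-14:30, 16:40-17:10.
Carol ∩ Rina ∩ Ulla ∩ Grace: 10:25-13:45, 16:40-17:10.
Carol ∩ Rina ∩ Ulla ∩ Grace ∩ Yuki: 10:25-13:05, 16:40-17:10.
Carol ∩ Rina ∩ Ulla ∩ Grace ∩ Yuki ∩ Yosef: 10:25-12:45, 16:45-17:10.
So the common availability across everyone is 10:25-12:45, 16:45-17:10.
The last common window of at least 75 minutes is 10:25-12:45; a 75-minute meeting can start as late as 11:30 and still end by 12:45.

11:30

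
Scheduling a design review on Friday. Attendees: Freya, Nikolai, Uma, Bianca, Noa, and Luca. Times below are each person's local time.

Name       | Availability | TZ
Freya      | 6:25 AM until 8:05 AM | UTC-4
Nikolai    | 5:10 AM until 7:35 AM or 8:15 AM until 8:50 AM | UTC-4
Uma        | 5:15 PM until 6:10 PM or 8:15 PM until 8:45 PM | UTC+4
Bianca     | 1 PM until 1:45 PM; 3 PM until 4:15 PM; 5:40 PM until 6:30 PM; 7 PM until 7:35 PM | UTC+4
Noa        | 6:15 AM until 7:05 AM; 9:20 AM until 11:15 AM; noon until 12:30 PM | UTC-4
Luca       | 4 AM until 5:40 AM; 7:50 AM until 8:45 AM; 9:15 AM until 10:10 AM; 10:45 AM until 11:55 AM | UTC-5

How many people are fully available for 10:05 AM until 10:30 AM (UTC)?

2

Freya in UTC: 10:25-12:05 (add 4h to convert from UTC-4).
Nikolai in UTC: 09:10-11:35, 12:15-12:50 (add 4h to convert from UTC-4).
Uma in UTC: 13:15-14:10, 16:15-16:45 (subtract 4h to convert from UTC+4).
Bianca in UTC: 09:00-09:45, 11:00-12:15, 13:40-14:30, 15:00-15:35 (subtract 4h to convert from UTC+4).
Noa in UTC: 10:15-11:05, 13:20-15:15, 16:00-16:30 (add 4h to convert from UTC-4).
Luca in UTC: 09:00-10:40, 12:50-13:45, 14:15-15:10, 15:45-16:55 (add 5h to convert from UTC-5).
Nikolai and Luca can make the full 10:05-10:30 slot — that's 2.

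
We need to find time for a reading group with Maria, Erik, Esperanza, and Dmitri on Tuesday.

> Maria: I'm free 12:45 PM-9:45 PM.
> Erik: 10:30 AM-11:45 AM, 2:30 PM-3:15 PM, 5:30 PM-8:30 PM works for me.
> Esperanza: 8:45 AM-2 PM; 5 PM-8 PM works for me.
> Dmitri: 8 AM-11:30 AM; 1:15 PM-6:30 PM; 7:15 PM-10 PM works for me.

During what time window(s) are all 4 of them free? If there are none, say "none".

17:30-18:30, 19:15-20:00

Maria ∩ Erik: 14:30-15:15, 17:30-20:30.
Maria ∩ Erik ∩ Esperanza: 17:30-20:00.
Maria ∩ Erik ∩ Esperanza ∩ Dmitri: 17:30-18:30, 19:15-20:00.
Those are the intersection windows.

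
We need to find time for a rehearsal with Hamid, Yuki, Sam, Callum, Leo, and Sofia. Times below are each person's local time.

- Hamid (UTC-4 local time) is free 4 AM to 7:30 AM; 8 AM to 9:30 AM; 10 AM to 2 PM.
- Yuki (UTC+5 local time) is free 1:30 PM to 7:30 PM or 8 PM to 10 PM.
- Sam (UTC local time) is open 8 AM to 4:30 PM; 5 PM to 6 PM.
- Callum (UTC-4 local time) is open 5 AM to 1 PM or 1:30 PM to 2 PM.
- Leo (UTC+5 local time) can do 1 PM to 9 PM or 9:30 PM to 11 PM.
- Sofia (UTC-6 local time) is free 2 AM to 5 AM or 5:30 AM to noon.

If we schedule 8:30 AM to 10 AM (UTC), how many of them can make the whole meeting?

5

Hamid in UTC: 08:00-11:30, 12:00-13:30, 14:00-18:00 (add 4h to convert from UTC-4).
Yuki in UTC: 08:30-14:30, 15:00-17:00 (subtract 5h to convert from UTC+5).
Sam in UTC: 08:00-16:30, 17:00-18:00.
Callum in UTC: 09:00-17:00, 17:30-18:00 (add 4h to convert from UTC-4).
Leo in UTC: 08:00-16:00, 16:30-18:00 (subtract 5h to convert from UTC+5).
Sofia in UTC: 08:00-11:00, 11:30-18:00 (add 6h to convert from UTC-6).
Hamid, Yuki, Sam, Leo, and Sofia can make the full 08:30-10:00 slot — that's 5.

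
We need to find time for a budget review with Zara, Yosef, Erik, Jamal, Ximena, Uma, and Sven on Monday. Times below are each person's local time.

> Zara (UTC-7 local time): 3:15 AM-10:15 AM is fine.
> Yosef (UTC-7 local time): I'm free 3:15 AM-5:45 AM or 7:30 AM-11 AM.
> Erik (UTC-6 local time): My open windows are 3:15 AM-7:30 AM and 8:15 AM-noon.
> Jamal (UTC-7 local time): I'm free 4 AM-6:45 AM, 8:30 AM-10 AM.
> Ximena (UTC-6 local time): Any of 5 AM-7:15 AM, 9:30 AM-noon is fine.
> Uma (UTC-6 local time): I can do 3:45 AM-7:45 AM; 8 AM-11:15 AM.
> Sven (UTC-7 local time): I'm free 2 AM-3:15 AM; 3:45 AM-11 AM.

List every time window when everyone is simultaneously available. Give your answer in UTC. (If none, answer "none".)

11:00-12:45, 15:30-17:00

Zara in UTC: 10:15-17:15 (add 7h to convert from UTC-7).
Yosef in UTC: 10:15-12:45, 14:30-18:00 (add 7h to convert from UTC-7).
Erik in UTC: 09:15-13:30, 14:15-18:00 (add 6h to convert from UTC-6).
Jamal in UTC: 11:00-13:45, 15:30-17:00 (add 7h to convert from UTC-7).
Ximena in UTC: 11:00-13:15, 15:30-18:00 (add 6h to convert from UTC-6).
Uma in UTC: 09:45-13:45, 14:00-17:15 (add 6h to convert from UTC-6).
Sven in UTC: 09:00-10:15, 10:45-18:00 (add 7h to convert from UTC-7).
Zara ∩ Yosef: 10:15-12:45, 14:30-17:15.
Zara ∩ Yosef ∩ Erik: 10:15-12:45, 14:30-17:15.
Zara ∩ Yosef ∩ Erik ∩ Jamal: 11:00-12:45, 15:30-17:00.
Zara ∩ Yosef ∩ Erik ∩ Jamal ∩ Ximena: 11:00-12:45, 15:30-17:00.
Zara ∩ Yosef ∩ Erik ∩ Jamal ∩ Ximena ∩ Uma: 11:00-12:45, 15:30-17:00.
Zara ∩ Yosef ∩ Erik ∩ Jamal ∩ Ximena ∩ Uma ∩ Sven: 11:00-12:45, 15:30-17:00.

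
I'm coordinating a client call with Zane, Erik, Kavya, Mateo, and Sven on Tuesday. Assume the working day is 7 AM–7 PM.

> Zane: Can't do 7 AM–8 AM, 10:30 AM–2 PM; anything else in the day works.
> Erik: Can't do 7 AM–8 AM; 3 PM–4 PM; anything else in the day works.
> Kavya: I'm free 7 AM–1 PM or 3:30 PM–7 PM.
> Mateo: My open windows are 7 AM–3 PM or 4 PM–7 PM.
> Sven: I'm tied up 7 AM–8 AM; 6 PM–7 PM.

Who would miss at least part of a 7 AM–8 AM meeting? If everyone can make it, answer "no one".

Zane free: 08:00-10:30, 14:00-19:00 (invert busy blocks within the working day).
Erik free: 08:00-15:00, 16:00-19:00 (invert busy blocks within the working day).
Kavya free: 07:00-13:00, 15:30-19:00.
Mateo free: 07:00-15:00, 16:00-19:00.
Sven free: 08:00-18:00 (invert busy blocks within the working day).
Zane: not fully free for 07:00-08:00. Erik: not fully free for 07:00-08:00. Kavya: free for 07:00-08:00. Mateo: free for 07:00-08:00. Sven: not fully free for 07:00-08:00.

Erik, Sven, Zane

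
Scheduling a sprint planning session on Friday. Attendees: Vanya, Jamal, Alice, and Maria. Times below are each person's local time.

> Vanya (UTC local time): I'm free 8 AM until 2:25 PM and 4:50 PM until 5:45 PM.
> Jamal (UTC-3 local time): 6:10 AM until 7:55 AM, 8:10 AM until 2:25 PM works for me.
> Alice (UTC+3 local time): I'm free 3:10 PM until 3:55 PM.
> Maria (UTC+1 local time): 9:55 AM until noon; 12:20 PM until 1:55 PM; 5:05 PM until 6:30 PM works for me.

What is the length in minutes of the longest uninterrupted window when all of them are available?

Vanya in UTC: 08:00-14:25, 16:50-17:45.
Jamal in UTC: 09:10-10:55, 11:10-17:25 (add 3h to convert from UTC-3).
Alice in UTC: 12:10-12:55 (subtract 3h to convert from UTC+3).
Maria in UTC: 08:55-11:00, 11:20-12:55, 16:05-17:30 (subtract 1h to convert from UTC+1).
Vanya ∩ Jamal: 09:10-10:55, 11:10-14:25, 16:50-17:25.
Vanya ∩ Jamal ∩ Alice: 12:10-12:55.
Vanya ∩ Jamal ∩ Alice ∩ Maria: 12:10-12:55.
The longest is 12:10-12:55 at 45 minutes.

45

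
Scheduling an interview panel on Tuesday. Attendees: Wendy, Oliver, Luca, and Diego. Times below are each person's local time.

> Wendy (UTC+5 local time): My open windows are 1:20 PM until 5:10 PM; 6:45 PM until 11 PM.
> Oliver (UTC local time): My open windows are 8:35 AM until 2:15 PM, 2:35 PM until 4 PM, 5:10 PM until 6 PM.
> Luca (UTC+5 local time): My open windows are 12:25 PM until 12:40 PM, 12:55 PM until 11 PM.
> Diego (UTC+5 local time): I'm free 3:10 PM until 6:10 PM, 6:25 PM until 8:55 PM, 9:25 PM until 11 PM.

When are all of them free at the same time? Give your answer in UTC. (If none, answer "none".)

Wendy in UTC: 08:20-12:10, 13:45-18:00 (subtract 5h to convert from UTC+5).
Oliver in UTC: 08:35-14:15, 14:35-16:00, 17:10-18:00.
Luca in UTC: 07:25-07:40, 07:55-18:00 (subtract 5h to convert from UTC+5).
Diego in UTC: 10:10-13:10, 13:25-15:55, 16:25-18:00 (subtract 5h to convert from UTC+5).
Wendy ∩ Oliver: 08:35-12:10, 13:45-14:15, 14:35-16:00, 17:10-18:00.
Wendy ∩ Oliver ∩ Luca: 08:35-12:10, 13:45-14:15, 14:35-16:00, 17:10-18:00.
Wendy ∩ Oliver ∩ Luca ∩ Diego: 10:10-12:10, 13:45-14:15, 14:35-15:55, 17:10-18:00.
So the common availability across everyone is 10:10-12:10, 13:45-14:15, 14:35-15:55, 17:10-18:00.

10:10-12:10, 13:45-14:15, 14:35-15:55, 17:10-18:00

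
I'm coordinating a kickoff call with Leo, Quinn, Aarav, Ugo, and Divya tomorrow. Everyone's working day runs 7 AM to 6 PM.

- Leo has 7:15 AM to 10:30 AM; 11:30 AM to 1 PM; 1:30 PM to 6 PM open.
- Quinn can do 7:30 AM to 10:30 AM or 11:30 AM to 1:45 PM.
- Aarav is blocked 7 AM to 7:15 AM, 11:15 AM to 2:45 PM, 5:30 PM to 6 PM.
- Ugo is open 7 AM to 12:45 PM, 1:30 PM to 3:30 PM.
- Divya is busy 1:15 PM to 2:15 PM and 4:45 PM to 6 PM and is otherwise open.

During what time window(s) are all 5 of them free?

07:30-10:30

Leo free: 07:15-10:30, 11:30-13:00, 13:30-18:00.
Quinn free: 07:30-10:30, 11:30-13:45.
Aarav free: 07:15-11:15, 14:45-17:30 (invert busy blocks within the working day).
Ugo free: 07:00-12:45, 13:30-15:30.
Divya free: 07:00-13:15, 14:15-16:45 (invert busy blocks within the working day).
Leo ∩ Quinn: 07:30-10:30, 11:30-13:00, 13:30-13:45.
Leo ∩ Quinn ∩ Aarav: 07:30-10:30.
Leo ∩ Quinn ∩ Aarav ∩ Ugo: 07:30-10:30.
Leo ∩ Quinn ∩ Aarav ∩ Ugo ∩ Divya: 07:30-10:30.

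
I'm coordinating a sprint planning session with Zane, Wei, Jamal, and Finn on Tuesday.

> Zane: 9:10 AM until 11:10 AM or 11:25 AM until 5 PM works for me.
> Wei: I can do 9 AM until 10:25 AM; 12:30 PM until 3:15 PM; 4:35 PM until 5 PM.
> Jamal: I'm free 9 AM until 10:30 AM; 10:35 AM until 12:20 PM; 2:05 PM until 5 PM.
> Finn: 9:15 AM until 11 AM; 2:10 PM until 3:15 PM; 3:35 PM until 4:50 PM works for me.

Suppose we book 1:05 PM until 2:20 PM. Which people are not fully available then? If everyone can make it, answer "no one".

Zane: free for 13:05-14:20. Wei: free for 13:05-14:20. Jamal: not fully free for 13:05-14:20. Finn: not fully free for 13:05-14:20.

Finn, Jamal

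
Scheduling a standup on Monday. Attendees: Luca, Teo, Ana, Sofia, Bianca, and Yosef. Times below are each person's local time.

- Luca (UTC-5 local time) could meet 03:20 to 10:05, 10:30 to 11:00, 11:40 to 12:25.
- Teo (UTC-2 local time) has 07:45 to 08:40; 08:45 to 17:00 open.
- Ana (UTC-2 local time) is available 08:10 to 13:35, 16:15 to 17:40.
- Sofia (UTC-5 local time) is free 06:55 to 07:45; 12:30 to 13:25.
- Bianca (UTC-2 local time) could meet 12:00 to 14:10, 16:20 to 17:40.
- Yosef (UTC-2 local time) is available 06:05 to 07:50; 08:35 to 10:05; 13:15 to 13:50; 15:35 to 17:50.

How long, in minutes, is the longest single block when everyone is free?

Luca in UTC: 08:20-15:05, 15:30-16:00, 16:40-17:25 (add 5h to convert from UTC-5).
Teo in UTC: 09:45-10:40, 10:45-19:00 (add 2h to convert from UTC-2).
Ana in UTC: 10:10-15:35, 18:15-19:40 (add 2h to convert from UTC-2).
Sofia in UTC: 11:55-12:45, 17:30-18:25 (add 5h to convert from UTC-5).
Bianca in UTC: 14:00-16:10, 18:20-19:40 (add 2h to convert from UTC-2).
Yosef in UTC: 08:05-09:50, 10:35-12:05, 15:15-15:50, 17:35-19:50 (add 2h to convert from UTC-2).
Luca ∩ Teo: 09:45-10:40, 10:45-15:05, 15:30-16:00, 16:40-17:25.
Luca ∩ Teo ∩ Ana: 10:10-10:40, 10:45-15:05, 15:30-15:35.
Luca ∩ Teo ∩ Ana ∩ Sofia: 11:55-12:45.
Luca ∩ Teo ∩ Ana ∩ Sofia ∩ Bianca: ∅.
Luca ∩ Teo ∩ Ana ∩ Sofia ∩ Bianca ∩ Yosef: ∅.
There is no time when everyone is free.
No common window exists, so the longest block is 0 minutes.

0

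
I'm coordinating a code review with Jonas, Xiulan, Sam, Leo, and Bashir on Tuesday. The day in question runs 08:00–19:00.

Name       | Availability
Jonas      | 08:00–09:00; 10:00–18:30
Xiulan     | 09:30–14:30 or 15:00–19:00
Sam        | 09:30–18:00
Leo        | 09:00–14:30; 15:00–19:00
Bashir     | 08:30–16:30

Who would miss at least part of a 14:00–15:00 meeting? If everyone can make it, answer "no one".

Leo, Xiulan

Jonas: free for 14:00-15:00. Xiulan: not fully free for 14:00-15:00. Sam: free for 14:00-15:00. Leo: not fully free for 14:00-15:00. Bashir: free for 14:00-15:00.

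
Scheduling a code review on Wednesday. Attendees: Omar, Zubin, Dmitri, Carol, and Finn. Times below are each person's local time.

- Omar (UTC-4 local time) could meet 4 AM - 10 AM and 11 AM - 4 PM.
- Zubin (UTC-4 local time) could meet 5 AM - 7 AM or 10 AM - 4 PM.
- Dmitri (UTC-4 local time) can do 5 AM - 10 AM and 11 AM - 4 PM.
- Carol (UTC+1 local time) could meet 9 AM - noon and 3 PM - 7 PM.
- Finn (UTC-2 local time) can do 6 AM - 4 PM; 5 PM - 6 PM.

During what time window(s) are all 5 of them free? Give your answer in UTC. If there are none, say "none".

Omar in UTC: 08:00-14:00, 15:00-20:00 (add 4h to convert from UTC-4).
Zubin in UTC: 09:00-11:00, 14:00-20:00 (add 4h to convert from UTC-4).
Dmitri in UTC: 09:00-14:00, 15:00-20:00 (add 4h to convert from UTC-4).
Carol in UTC: 08:00-11:00, 14:00-18:00 (subtract 1h to convert from UTC+1).
Finn in UTC: 08:00-18:00, 19:00-20:00 (add 2h to convert from UTC-2).
Omar ∩ Zubin: 09:00-11:00, 15:00-20:00.
Omar ∩ Zubin ∩ Dmitri: 09:00-11:00, 15:00-20:00.
Omar ∩ Zubin ∩ Dmitri ∩ Carol: 09:00-11:00, 15:00-18:00.
Omar ∩ Zubin ∩ Dmitri ∩ Carol ∩ Finn: 09:00-11:00, 15:00-18:00.
So the common availability across everyone is 09:00-11:00, 15:00-18:00.

09:00-11:00, 15:00-18:00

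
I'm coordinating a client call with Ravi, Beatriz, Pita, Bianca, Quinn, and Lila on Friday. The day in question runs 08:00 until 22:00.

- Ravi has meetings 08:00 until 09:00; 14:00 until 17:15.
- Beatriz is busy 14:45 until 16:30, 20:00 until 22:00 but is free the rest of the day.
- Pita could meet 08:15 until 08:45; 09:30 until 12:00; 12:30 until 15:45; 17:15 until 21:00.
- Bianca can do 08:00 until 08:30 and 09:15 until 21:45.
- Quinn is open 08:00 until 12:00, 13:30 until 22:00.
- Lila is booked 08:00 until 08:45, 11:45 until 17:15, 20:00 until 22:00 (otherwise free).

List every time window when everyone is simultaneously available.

Ravi free: 09:00-14:00, 17:15-22:00 (invert busy blocks within the working day).
Beatriz free: 08:00-14:45, 16:30-20:00 (invert busy blocks within the working day).
Pita free: 08:15-08:45, 09:30-12:00, 12:30-15:45, 17:15-21:00.
Bianca free: 08:00-08:30, 09:15-21:45.
Quinn free: 08:00-12:00, 13:30-22:00.
Lila free: 08:45-11:45, 17:15-20:00 (invert busy blocks within the working day).
Ravi ∩ Beatriz: 09:00-14:00, 17:15-20:00.
Ravi ∩ Beatriz ∩ Pita: 09:30-12:00, 12:30-14:00, 17:15-20:00.
Ravi ∩ Beatriz ∩ Pita ∩ Bianca: 09:30-12:00, 12:30-14:00, 17:15-20:00.
Ravi ∩ Beatriz ∩ Pita ∩ Bianca ∩ Quinn: 09:30-12:00, 13:30-14:00, 17:15-20:00.
Ravi ∩ Beatriz ∩ Pita ∩ Bianca ∩ Quinn ∩ Lila: 09:30-11:45, 17:15-20:00.

09:30-11:45, 17:15-20:00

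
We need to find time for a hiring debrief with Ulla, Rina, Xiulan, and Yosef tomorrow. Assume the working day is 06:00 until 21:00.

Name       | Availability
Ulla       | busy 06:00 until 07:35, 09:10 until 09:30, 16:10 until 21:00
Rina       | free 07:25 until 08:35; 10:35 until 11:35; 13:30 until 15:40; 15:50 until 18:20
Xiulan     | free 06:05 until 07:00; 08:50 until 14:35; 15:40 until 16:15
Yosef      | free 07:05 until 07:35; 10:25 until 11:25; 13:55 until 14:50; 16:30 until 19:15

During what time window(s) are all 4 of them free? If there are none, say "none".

Ulla free: 07:35-09:10, 09:30-16:10 (invert busy blocks within the working day).
Rina free: 07:25-08:35, 10:35-11:35, 13:30-15:40, 15:50-18:20.
Xiulan free: 06:05-07:00, 08:50-14:35, 15:40-16:15.
Yosef free: 07:05-07:35, 10:25-11:25, 13:55-14:50, 16:30-19:15.
Ulla ∩ Rina: 07:35-08:35, 10:35-11:35, 13:30-15:40, 15:50-16:10.
Ulla ∩ Rina ∩ Xiulan: 10:35-11:35, 13:30-14:35, 15:50-16:10.
Ulla ∩ Rina ∩ Xiulan ∩ Yosef: 10:35-11:25, 13:55-14:35.

10:35-11:25, 13:55-14:35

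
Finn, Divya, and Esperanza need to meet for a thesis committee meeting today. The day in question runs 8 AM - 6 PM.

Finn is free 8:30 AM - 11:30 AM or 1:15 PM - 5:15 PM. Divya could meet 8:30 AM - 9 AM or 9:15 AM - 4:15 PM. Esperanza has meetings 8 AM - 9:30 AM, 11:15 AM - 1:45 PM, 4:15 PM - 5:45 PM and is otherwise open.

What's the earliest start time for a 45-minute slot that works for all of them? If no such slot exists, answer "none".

09:30

Finn free: 08:30-11:30, 13:15-17:15.
Divya free: 08:30-09:00, 09:15-16:15.
Esperanza free: 09:30-11:15, 13:45-16:15, 17:45-18:00 (invert busy blocks within the working day).
Finn ∩ Divya: 08:30-09:00, 09:15-11:30, 13:15-16:15.
Finn ∩ Divya ∩ Esperanza: 09:30-11:15, 13:45-16:15.
The first common window of at least 45 minutes is 09:30-11:15, so the earliest start is 09:30.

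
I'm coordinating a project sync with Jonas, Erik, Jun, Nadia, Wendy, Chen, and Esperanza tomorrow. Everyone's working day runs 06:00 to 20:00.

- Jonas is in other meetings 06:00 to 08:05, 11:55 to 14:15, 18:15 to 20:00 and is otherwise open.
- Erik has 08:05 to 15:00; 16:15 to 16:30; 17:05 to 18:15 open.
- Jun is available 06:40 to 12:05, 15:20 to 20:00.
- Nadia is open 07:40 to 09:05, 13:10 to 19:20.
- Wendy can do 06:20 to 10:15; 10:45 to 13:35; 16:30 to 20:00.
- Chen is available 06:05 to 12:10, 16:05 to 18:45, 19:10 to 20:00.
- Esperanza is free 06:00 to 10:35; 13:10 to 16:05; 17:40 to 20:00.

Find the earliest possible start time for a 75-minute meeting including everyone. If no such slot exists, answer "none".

none

Jonas free: 08:05-11:55, 14:15-18:15 (invert busy blocks within the working day).
Erik free: 08:05-15:00, 16:15-16:30, 17:05-18:15.
Jun free: 06:40-12:05, 15:20-20:00.
Nadia free: 07:40-09:05, 13:10-19:20.
Wendy free: 06:20-10:15, 10:45-13:35, 16:30-20:00.
Chen free: 06:05-12:10, 16:05-18:45, 19:10-20:00.
Esperanza free: 06:00-10:35, 13:10-16:05, 17:40-20:00.
Jonas ∩ Erik: 08:05-11:55, 14:15-15:00, 16:15-16:30, 17:05-18:15.
Jonas ∩ Erik ∩ Jun: 08:05-11:55, 16:15-16:30, 17:05-18:15.
Jonas ∩ Erik ∩ Jun ∩ Nadia: 08:05-09:05, 16:15-16:30, 17:05-18:15.
Jonas ∩ Erik ∩ Jun ∩ Nadia ∩ Wendy: 08:05-09:05, 17:05-18:15.
Jonas ∩ Erik ∩ Jun ∩ Nadia ∩ Wendy ∩ Chen: 08:05-09:05, 17:05-18:15.
Jonas ∩ Erik ∩ Jun ∩ Nadia ∩ Wendy ∩ Chen ∩ Esperanza: 08:05-09:05, 17:40-18:15.
Those are the intersection windows.
No common window is at least 75 minutes long.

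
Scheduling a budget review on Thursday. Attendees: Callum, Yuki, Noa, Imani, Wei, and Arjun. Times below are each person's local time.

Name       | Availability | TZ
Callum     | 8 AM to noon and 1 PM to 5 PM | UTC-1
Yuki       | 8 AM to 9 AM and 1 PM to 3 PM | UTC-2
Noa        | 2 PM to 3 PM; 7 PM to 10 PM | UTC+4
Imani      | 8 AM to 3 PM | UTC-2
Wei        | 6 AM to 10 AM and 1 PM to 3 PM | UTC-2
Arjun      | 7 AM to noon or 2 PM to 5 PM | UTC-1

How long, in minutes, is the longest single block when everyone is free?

Callum in UTC: 09:00-13:00, 14:00-18:00 (add 1h to convert from UTC-1).
Yuki in UTC: 10:00-11:00, 15:00-17:00 (add 2h to convert from UTC-2).
Noa in UTC: 10:00-11:00, 15:00-18:00 (subtract 4h to convert from UTC+4).
Imani in UTC: 10:00-17:00 (add 2h to convert from UTC-2).
Wei in UTC: 08:00-12:00, 15:00-17:00 (add 2h to convert from UTC-2).
Arjun in UTC: 08:00-13:00, 15:00-18:00 (add 1h to convert from UTC-1).
Callum ∩ Yuki: 10:00-11:00, 15:00-17:00.
Callum ∩ Yuki ∩ Noa: 10:00-11:00, 15:00-17:00.
Callum ∩ Yuki ∩ Noa ∩ Imani: 10:00-11:00, 15:00-17:00.
Callum ∩ Yuki ∩ Noa ∩ Imani ∩ Wei: 10:00-11:00, 15:00-17:00.
Callum ∩ Yuki ∩ Noa ∩ Imani ∩ Wei ∩ Arjun: 10:00-11:00, 15:00-17:00.
Those are the intersection windows.
The longest is 15:00-17:00 at 120 minutes.

120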